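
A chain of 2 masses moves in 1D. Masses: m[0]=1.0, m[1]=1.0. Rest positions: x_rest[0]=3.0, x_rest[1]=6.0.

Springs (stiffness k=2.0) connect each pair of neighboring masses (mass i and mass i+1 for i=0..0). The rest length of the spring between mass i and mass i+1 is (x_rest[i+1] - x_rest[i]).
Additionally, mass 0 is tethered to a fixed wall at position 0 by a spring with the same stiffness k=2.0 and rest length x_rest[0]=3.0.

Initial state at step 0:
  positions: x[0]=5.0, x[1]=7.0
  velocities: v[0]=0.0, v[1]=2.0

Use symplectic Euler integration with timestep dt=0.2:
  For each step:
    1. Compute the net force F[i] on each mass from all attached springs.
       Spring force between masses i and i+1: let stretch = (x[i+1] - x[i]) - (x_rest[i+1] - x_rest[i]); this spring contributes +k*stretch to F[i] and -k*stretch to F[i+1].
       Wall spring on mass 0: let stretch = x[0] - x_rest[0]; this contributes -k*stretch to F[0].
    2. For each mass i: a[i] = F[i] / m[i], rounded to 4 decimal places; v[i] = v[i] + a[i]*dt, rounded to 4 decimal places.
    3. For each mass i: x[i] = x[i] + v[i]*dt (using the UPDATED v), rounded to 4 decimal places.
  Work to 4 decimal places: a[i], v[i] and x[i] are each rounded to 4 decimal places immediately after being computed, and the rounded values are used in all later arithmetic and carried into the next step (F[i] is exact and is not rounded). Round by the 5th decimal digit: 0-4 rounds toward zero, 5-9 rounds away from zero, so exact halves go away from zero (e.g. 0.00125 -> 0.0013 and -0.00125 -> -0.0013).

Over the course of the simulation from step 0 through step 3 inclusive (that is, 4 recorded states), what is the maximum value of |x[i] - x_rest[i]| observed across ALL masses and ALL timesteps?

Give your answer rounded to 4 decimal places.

Step 0: x=[5.0000 7.0000] v=[0.0000 2.0000]
Step 1: x=[4.7600 7.4800] v=[-1.2000 2.4000]
Step 2: x=[4.3568 7.9824] v=[-2.0160 2.5120]
Step 3: x=[3.8951 8.4348] v=[-2.3085 2.2618]
Max displacement = 2.4348

Answer: 2.4348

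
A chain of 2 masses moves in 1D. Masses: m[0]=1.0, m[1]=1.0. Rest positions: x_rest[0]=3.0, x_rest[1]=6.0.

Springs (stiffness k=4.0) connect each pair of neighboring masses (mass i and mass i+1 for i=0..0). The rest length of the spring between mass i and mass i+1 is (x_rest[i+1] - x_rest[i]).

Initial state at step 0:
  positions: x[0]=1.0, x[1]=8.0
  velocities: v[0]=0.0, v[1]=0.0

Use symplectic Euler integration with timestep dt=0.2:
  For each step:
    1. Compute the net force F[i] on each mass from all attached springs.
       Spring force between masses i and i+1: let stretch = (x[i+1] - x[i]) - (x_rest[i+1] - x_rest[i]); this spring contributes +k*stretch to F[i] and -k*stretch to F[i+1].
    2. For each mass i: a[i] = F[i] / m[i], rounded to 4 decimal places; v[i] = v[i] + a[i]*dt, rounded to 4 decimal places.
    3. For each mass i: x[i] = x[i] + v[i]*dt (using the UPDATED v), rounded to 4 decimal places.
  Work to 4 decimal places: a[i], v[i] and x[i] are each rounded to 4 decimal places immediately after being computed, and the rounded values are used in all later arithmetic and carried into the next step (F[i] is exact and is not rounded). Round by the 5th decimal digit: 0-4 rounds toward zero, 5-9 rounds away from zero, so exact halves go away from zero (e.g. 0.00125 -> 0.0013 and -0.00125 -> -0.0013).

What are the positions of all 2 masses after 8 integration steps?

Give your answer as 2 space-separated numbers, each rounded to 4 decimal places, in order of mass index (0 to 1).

Answer: 2.6627 6.3373

Derivation:
Step 0: x=[1.0000 8.0000] v=[0.0000 0.0000]
Step 1: x=[1.6400 7.3600] v=[3.2000 -3.2000]
Step 2: x=[2.7152 6.2848] v=[5.3760 -5.3760]
Step 3: x=[3.8815 5.1185] v=[5.8317 -5.8317]
Step 4: x=[4.7658 4.2342] v=[4.4213 -4.4213]
Step 5: x=[5.0850 3.9150] v=[1.5960 -1.5960]
Step 6: x=[4.7370 4.2630] v=[-1.7400 1.7400]
Step 7: x=[3.8332 5.1668] v=[-4.5192 4.5192]
Step 8: x=[2.6627 6.3373] v=[-5.8523 5.8523]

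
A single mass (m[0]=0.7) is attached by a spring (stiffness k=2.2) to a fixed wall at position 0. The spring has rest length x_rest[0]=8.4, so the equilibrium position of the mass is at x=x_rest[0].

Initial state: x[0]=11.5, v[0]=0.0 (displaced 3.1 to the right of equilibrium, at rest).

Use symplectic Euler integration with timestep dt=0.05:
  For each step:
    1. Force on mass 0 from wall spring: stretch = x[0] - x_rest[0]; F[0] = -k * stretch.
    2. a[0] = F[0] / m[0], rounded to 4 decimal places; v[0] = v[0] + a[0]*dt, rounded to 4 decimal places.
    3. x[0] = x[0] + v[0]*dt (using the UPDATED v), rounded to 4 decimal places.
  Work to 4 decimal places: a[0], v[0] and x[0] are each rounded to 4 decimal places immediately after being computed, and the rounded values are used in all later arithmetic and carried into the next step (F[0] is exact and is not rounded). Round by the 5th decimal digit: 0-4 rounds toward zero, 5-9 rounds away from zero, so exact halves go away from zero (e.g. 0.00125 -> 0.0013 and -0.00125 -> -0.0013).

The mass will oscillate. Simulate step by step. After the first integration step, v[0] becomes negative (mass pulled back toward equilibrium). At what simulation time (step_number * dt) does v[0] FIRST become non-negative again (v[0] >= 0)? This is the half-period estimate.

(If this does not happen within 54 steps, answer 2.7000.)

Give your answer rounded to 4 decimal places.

Step 0: x=[11.5000] v=[0.0000]
Step 1: x=[11.4756] v=[-0.4871]
Step 2: x=[11.4271] v=[-0.9704]
Step 3: x=[11.3548] v=[-1.4461]
Step 4: x=[11.2593] v=[-1.9104]
Step 5: x=[11.1413] v=[-2.3597]
Step 6: x=[11.0018] v=[-2.7905]
Step 7: x=[10.8418] v=[-3.1994]
Step 8: x=[10.6626] v=[-3.5831]
Step 9: x=[10.4657] v=[-3.9387]
Step 10: x=[10.2525] v=[-4.2633]
Step 11: x=[10.0248] v=[-4.5544]
Step 12: x=[9.7843] v=[-4.8097]
Step 13: x=[9.5329] v=[-5.0272]
Step 14: x=[9.2726] v=[-5.2052]
Step 15: x=[9.0055] v=[-5.3423]
Step 16: x=[8.7336] v=[-5.4375]
Step 17: x=[8.4591] v=[-5.4899]
Step 18: x=[8.1841] v=[-5.4992]
Step 19: x=[7.9108] v=[-5.4653]
Step 20: x=[7.6414] v=[-5.3884]
Step 21: x=[7.3779] v=[-5.2692]
Step 22: x=[7.1225] v=[-5.1086]
Step 23: x=[6.8771] v=[-4.9079]
Step 24: x=[6.6437] v=[-4.6686]
Step 25: x=[6.4241] v=[-4.3926]
Step 26: x=[6.2200] v=[-4.0821]
Step 27: x=[6.0330] v=[-3.7395]
Step 28: x=[5.8646] v=[-3.3675]
Step 29: x=[5.7161] v=[-2.9691]
Step 30: x=[5.5887] v=[-2.5473]
Step 31: x=[5.4834] v=[-2.1055]
Step 32: x=[5.4010] v=[-1.6472]
Step 33: x=[5.3422] v=[-1.1759]
Step 34: x=[5.3074] v=[-0.6954]
Step 35: x=[5.2969] v=[-0.2094]
Step 36: x=[5.3108] v=[0.2782]
First v>=0 after going negative at step 36, time=1.8000

Answer: 1.8000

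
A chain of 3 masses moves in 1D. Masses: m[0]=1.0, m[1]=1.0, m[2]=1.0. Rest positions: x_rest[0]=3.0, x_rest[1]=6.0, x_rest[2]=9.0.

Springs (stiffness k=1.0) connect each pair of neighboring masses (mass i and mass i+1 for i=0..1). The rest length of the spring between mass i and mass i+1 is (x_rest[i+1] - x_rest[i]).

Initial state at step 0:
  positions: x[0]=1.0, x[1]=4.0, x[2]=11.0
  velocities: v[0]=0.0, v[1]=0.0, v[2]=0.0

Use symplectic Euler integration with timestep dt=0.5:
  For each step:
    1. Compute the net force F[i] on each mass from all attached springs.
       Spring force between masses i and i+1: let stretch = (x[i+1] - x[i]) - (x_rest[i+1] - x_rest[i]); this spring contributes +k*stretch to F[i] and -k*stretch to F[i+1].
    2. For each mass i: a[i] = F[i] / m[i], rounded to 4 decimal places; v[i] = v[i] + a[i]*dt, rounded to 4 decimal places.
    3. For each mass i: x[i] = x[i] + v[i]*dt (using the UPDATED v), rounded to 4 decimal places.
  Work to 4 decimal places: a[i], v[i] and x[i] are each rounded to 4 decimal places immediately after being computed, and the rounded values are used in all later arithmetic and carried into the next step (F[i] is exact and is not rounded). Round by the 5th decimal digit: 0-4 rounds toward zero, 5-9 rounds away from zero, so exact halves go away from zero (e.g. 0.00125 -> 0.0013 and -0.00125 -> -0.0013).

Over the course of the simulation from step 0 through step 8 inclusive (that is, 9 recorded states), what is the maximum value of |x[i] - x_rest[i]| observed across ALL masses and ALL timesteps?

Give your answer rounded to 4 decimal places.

Step 0: x=[1.0000 4.0000 11.0000] v=[0.0000 0.0000 0.0000]
Step 1: x=[1.0000 5.0000 10.0000] v=[0.0000 2.0000 -2.0000]
Step 2: x=[1.2500 6.2500 8.5000] v=[0.5000 2.5000 -3.0000]
Step 3: x=[2.0000 6.8125 7.1875] v=[1.5000 1.1250 -2.6250]
Step 4: x=[3.2032 6.2656 6.5313] v=[2.4063 -1.0938 -1.3125]
Step 5: x=[4.4220 5.0195 6.5587] v=[2.4375 -2.4922 0.0547]
Step 6: x=[5.0402 4.0088 6.9513] v=[1.2363 -2.0214 0.7851]
Step 7: x=[4.6505 3.9916 7.3583] v=[-0.7794 -0.0345 0.8139]
Step 8: x=[3.3461 4.9808 7.6736] v=[-2.6089 1.9783 0.6306]
Max displacement = 2.4687

Answer: 2.4687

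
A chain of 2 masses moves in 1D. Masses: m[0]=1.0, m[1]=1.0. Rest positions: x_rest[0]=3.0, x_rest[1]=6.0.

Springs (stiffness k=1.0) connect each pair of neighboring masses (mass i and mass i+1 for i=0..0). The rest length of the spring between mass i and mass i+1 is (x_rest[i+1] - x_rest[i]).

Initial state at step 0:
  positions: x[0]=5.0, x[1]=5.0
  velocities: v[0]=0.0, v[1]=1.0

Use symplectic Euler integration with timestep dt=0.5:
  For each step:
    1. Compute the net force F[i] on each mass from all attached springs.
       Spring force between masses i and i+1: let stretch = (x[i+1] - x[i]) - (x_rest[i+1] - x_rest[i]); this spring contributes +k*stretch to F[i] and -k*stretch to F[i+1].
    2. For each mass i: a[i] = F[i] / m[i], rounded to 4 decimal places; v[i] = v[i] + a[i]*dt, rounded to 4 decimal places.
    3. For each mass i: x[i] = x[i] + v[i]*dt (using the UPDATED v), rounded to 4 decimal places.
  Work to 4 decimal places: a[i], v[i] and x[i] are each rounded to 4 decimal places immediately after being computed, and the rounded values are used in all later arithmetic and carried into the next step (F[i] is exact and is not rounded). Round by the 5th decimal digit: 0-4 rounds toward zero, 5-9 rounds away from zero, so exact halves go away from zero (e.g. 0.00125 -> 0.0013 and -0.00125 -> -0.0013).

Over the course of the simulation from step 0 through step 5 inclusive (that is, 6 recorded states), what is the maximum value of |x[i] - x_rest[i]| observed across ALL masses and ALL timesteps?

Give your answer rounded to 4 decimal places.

Step 0: x=[5.0000 5.0000] v=[0.0000 1.0000]
Step 1: x=[4.2500 6.2500] v=[-1.5000 2.5000]
Step 2: x=[3.2500 7.7500] v=[-2.0000 3.0000]
Step 3: x=[2.6250 8.8750] v=[-1.2500 2.2500]
Step 4: x=[2.8125 9.1875] v=[0.3750 0.6250]
Step 5: x=[3.8438 8.6563] v=[2.0625 -1.0625]
Max displacement = 3.1875

Answer: 3.1875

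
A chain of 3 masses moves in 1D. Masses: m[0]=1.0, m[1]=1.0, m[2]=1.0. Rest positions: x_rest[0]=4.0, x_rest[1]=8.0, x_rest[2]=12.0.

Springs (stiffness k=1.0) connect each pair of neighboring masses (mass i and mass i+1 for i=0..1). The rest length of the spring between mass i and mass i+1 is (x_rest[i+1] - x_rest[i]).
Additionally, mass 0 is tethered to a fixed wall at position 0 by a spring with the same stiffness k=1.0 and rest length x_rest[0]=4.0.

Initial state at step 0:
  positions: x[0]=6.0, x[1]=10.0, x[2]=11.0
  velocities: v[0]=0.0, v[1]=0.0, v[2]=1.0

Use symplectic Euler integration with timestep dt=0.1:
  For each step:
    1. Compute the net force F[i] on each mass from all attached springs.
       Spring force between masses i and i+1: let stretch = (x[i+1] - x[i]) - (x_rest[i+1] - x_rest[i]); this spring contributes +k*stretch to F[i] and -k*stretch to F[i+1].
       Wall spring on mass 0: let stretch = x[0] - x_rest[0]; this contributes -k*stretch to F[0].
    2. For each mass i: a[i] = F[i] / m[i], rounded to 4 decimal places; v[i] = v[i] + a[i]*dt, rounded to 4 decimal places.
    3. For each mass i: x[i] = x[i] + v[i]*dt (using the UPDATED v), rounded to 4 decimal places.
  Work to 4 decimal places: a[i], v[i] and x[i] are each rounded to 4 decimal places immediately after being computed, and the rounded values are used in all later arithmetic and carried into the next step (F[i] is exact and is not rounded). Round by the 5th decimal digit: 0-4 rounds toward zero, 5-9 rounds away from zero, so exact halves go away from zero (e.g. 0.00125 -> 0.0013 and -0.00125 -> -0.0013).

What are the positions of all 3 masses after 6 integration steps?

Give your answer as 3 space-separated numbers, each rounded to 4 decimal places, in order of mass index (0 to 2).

Step 0: x=[6.0000 10.0000 11.0000] v=[0.0000 0.0000 1.0000]
Step 1: x=[5.9800 9.9700 11.1300] v=[-0.2000 -0.3000 1.3000]
Step 2: x=[5.9401 9.9117 11.2884] v=[-0.3990 -0.5830 1.5840]
Step 3: x=[5.8805 9.8275 11.4730] v=[-0.5959 -0.8425 1.8463]
Step 4: x=[5.8016 9.7202 11.6812] v=[-0.7893 -1.0727 2.0818]
Step 5: x=[5.7038 9.5934 11.9098] v=[-0.9776 -1.2685 2.2857]
Step 6: x=[5.5879 9.4508 12.1552] v=[-1.1590 -1.4258 2.4541]

Answer: 5.5879 9.4508 12.1552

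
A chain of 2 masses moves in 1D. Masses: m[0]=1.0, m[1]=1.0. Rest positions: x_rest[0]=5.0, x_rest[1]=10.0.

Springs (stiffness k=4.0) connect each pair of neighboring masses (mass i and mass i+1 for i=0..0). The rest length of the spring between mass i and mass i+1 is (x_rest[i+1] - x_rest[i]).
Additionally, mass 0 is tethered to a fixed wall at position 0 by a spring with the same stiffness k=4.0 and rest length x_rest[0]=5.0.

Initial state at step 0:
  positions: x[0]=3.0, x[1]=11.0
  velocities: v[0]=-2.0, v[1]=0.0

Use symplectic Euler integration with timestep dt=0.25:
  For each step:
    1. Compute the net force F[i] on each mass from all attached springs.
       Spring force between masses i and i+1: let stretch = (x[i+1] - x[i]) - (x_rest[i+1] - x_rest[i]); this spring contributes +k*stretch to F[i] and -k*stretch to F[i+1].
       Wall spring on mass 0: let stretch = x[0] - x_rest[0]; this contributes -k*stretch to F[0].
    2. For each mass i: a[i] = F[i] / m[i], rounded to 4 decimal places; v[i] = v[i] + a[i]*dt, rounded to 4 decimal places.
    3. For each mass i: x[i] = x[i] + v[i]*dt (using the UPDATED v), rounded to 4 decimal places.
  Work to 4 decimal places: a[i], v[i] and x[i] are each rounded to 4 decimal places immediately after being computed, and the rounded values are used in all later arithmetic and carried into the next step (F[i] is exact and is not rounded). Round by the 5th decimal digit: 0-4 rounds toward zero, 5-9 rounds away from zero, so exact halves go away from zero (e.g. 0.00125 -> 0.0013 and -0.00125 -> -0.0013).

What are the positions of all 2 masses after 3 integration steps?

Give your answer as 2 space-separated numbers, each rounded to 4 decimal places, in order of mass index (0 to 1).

Step 0: x=[3.0000 11.0000] v=[-2.0000 0.0000]
Step 1: x=[3.7500 10.2500] v=[3.0000 -3.0000]
Step 2: x=[5.1875 9.1250] v=[5.7500 -4.5000]
Step 3: x=[6.3125 8.2656] v=[4.5000 -3.4375]

Answer: 6.3125 8.2656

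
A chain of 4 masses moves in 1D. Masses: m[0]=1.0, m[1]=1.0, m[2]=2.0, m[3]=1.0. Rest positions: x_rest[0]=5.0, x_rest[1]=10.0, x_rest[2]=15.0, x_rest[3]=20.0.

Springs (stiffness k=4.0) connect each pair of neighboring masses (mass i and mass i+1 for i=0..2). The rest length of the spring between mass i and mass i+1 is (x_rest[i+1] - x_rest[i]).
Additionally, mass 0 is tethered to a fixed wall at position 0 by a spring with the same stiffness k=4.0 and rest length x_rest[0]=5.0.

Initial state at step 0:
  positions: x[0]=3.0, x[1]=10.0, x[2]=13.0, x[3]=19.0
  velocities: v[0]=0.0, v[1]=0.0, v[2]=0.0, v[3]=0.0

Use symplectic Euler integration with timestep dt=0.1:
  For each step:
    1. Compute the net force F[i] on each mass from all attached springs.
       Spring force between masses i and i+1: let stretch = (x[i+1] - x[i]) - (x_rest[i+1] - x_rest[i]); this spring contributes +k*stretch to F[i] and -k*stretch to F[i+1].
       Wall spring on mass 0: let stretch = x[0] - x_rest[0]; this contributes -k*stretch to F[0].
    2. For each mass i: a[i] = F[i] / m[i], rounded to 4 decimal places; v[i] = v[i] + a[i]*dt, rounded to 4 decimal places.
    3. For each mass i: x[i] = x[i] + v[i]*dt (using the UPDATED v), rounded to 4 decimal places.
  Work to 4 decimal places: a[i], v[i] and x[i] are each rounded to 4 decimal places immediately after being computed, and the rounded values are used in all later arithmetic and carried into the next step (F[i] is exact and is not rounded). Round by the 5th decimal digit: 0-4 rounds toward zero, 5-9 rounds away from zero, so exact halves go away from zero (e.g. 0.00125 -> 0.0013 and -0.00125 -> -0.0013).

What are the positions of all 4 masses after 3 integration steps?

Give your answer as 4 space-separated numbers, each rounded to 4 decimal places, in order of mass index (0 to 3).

Answer: 3.8664 9.1453 13.3288 18.7796

Derivation:
Step 0: x=[3.0000 10.0000 13.0000 19.0000] v=[0.0000 0.0000 0.0000 0.0000]
Step 1: x=[3.1600 9.8400 13.0600 18.9600] v=[1.6000 -1.6000 0.6000 -0.4000]
Step 2: x=[3.4608 9.5416 13.1736 18.8840] v=[3.0080 -2.9840 1.1360 -0.7600]
Step 3: x=[3.8664 9.1453 13.3288 18.7796] v=[4.0560 -3.9635 1.5517 -1.0442]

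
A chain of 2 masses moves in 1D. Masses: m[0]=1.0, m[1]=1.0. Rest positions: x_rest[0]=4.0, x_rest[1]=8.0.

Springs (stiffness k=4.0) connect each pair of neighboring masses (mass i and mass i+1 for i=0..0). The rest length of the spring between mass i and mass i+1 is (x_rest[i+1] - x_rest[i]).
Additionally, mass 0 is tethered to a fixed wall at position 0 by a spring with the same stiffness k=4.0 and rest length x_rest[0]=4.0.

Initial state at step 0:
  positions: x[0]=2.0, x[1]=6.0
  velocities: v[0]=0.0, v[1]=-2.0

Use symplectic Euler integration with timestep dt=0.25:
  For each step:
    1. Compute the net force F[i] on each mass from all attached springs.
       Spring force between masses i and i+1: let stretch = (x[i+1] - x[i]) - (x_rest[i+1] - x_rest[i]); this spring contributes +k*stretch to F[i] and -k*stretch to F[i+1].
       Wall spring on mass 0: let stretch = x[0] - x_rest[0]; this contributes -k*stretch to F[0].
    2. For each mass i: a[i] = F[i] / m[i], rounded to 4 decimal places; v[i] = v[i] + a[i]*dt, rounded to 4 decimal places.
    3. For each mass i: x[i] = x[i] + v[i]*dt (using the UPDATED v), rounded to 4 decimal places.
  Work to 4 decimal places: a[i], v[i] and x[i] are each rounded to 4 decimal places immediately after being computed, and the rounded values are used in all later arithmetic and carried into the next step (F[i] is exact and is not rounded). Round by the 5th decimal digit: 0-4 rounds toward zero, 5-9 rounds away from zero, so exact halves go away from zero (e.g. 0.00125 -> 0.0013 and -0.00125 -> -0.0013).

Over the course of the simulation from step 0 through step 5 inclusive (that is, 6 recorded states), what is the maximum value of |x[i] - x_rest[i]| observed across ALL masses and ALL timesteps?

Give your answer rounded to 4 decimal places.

Step 0: x=[2.0000 6.0000] v=[0.0000 -2.0000]
Step 1: x=[2.5000 5.5000] v=[2.0000 -2.0000]
Step 2: x=[3.1250 5.2500] v=[2.5000 -1.0000]
Step 3: x=[3.5000 5.4688] v=[1.5000 0.8750]
Step 4: x=[3.4922 6.1954] v=[-0.0312 2.9062]
Step 5: x=[3.2872 7.2462] v=[-0.8202 4.2030]
Max displacement = 2.7500

Answer: 2.7500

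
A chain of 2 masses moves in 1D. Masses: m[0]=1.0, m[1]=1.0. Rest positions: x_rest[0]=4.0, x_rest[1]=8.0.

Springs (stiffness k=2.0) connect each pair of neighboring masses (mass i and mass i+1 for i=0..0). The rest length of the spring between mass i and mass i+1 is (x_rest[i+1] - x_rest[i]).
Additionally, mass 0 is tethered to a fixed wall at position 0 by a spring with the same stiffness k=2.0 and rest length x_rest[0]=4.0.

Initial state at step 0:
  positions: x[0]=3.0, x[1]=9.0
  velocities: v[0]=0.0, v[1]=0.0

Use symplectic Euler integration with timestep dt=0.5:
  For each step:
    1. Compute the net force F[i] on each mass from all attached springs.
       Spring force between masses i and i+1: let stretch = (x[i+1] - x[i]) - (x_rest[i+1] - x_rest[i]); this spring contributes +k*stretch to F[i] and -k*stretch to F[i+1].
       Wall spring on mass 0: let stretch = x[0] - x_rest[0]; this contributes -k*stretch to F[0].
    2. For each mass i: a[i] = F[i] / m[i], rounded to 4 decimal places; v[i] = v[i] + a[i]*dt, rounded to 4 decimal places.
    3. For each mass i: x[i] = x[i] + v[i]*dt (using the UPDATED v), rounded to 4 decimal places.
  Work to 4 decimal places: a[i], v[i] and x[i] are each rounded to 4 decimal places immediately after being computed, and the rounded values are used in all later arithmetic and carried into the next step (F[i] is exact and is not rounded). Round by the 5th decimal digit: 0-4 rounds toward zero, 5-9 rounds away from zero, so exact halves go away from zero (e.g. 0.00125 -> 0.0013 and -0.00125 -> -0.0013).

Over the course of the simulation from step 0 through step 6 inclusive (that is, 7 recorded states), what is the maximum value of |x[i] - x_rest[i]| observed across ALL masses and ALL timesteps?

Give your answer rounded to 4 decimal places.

Answer: 1.5000

Derivation:
Step 0: x=[3.0000 9.0000] v=[0.0000 0.0000]
Step 1: x=[4.5000 8.0000] v=[3.0000 -2.0000]
Step 2: x=[5.5000 7.2500] v=[2.0000 -1.5000]
Step 3: x=[4.6250 7.6250] v=[-1.7500 0.7500]
Step 4: x=[2.9375 8.5000] v=[-3.3750 1.7500]
Step 5: x=[2.5625 8.5938] v=[-0.7500 0.1875]
Step 6: x=[3.9219 7.6719] v=[2.7188 -1.8438]
Max displacement = 1.5000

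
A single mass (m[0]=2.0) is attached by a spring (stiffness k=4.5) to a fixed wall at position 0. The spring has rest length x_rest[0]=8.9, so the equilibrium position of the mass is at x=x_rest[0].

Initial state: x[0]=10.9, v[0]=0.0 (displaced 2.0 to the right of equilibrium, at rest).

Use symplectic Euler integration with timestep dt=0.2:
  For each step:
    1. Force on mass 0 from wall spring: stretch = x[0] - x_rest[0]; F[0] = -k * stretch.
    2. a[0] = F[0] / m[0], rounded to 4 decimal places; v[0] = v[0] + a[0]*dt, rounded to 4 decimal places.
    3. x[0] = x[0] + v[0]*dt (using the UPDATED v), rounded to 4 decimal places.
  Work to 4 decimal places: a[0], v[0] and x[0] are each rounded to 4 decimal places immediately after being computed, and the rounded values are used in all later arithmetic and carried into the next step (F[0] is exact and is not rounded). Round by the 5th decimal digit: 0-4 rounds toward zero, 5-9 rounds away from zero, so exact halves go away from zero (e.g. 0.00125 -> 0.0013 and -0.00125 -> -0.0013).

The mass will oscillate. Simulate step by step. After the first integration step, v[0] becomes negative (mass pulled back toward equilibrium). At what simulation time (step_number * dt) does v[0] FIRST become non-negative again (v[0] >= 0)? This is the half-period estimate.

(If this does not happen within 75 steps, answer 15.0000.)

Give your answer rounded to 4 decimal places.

Step 0: x=[10.9000] v=[0.0000]
Step 1: x=[10.7200] v=[-0.9000]
Step 2: x=[10.3762] v=[-1.7190]
Step 3: x=[9.8995] v=[-2.3833]
Step 4: x=[9.3329] v=[-2.8331]
Step 5: x=[8.7273] v=[-3.0279]
Step 6: x=[8.1373] v=[-2.9502]
Step 7: x=[7.6159] v=[-2.6070]
Step 8: x=[7.2101] v=[-2.0292]
Step 9: x=[6.9564] v=[-1.2687]
Step 10: x=[6.8776] v=[-0.3941]
Step 11: x=[6.9808] v=[0.5160]
First v>=0 after going negative at step 11, time=2.2000

Answer: 2.2000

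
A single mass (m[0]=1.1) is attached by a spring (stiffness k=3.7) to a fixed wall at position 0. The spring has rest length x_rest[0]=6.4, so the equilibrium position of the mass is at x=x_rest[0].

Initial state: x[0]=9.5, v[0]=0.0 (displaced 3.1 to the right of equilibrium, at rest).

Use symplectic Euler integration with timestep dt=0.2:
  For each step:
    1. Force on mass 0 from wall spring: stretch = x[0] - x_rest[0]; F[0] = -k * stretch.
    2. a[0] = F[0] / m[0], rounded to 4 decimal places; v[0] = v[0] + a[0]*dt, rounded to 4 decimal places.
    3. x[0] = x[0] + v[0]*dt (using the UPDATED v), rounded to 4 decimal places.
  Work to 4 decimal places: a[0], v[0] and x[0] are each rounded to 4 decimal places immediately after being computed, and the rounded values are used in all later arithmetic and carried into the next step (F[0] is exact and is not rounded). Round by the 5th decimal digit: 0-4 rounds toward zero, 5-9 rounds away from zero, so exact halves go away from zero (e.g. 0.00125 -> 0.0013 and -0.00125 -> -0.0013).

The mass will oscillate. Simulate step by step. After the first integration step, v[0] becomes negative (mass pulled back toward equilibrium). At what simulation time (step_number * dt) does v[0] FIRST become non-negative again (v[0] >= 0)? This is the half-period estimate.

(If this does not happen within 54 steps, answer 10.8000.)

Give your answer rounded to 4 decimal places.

Answer: 1.8000

Derivation:
Step 0: x=[9.5000] v=[0.0000]
Step 1: x=[9.0829] v=[-2.0855]
Step 2: x=[8.3048] v=[-3.8904]
Step 3: x=[7.2704] v=[-5.1718]
Step 4: x=[6.1189] v=[-5.7573]
Step 5: x=[5.0053] v=[-5.5682]
Step 6: x=[4.0793] v=[-4.6299]
Step 7: x=[3.4656] v=[-3.0687]
Step 8: x=[3.2467] v=[-1.0946]
Step 9: x=[3.4520] v=[1.0267]
First v>=0 after going negative at step 9, time=1.8000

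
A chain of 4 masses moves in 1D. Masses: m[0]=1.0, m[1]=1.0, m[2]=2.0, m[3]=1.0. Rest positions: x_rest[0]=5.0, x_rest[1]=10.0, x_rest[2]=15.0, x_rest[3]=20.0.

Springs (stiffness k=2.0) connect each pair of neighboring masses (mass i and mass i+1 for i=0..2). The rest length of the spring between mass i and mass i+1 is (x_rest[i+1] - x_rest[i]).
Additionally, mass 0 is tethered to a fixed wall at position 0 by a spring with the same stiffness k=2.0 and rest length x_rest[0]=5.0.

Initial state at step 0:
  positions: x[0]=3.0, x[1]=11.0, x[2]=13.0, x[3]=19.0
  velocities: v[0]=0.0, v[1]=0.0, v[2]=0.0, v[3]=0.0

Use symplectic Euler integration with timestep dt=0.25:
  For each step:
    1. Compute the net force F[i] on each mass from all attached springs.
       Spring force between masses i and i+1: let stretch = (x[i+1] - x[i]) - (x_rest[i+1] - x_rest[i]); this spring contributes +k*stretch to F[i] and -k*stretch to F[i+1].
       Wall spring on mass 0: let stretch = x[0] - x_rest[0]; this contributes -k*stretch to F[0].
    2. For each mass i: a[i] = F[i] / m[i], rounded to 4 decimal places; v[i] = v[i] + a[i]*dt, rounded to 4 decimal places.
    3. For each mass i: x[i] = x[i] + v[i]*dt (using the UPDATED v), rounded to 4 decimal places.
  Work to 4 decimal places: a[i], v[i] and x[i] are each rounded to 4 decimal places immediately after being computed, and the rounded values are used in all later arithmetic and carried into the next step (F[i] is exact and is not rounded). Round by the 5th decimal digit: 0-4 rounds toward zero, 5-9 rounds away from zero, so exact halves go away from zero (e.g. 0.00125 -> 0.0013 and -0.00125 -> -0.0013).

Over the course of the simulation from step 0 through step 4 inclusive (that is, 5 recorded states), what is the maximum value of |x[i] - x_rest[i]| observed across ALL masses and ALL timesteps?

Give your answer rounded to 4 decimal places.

Answer: 2.8148

Derivation:
Step 0: x=[3.0000 11.0000 13.0000 19.0000] v=[0.0000 0.0000 0.0000 0.0000]
Step 1: x=[3.6250 10.2500 13.2500 18.8750] v=[2.5000 -3.0000 1.0000 -0.5000]
Step 2: x=[4.6250 9.0469 13.6641 18.6719] v=[4.0000 -4.8125 1.6563 -0.8125]
Step 3: x=[5.5996 7.8682 14.1026 18.4678] v=[3.8985 -4.7149 1.7540 -0.8164]
Step 4: x=[6.1579 7.1852 14.4243 18.3431] v=[2.2330 -2.7320 1.2867 -0.4990]
Max displacement = 2.8148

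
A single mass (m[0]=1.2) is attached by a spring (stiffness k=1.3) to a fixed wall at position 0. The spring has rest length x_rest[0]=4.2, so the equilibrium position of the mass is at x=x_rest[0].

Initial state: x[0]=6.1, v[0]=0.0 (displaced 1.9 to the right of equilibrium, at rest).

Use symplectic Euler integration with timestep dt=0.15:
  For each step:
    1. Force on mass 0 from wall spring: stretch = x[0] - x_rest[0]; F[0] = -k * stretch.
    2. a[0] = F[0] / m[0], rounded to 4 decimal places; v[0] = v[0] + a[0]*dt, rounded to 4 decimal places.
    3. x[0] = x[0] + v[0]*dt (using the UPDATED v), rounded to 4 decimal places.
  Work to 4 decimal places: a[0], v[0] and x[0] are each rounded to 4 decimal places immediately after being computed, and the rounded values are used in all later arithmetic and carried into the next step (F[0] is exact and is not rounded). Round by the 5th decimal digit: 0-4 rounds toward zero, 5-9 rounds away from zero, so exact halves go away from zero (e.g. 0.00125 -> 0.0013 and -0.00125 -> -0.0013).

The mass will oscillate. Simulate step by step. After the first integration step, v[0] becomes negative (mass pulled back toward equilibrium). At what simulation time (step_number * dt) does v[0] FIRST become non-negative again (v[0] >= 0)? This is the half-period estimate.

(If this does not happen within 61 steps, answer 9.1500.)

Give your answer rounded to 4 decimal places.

Answer: 3.1500

Derivation:
Step 0: x=[6.1000] v=[0.0000]
Step 1: x=[6.0537] v=[-0.3087]
Step 2: x=[5.9622] v=[-0.6099]
Step 3: x=[5.8278] v=[-0.8963]
Step 4: x=[5.6537] v=[-1.1608]
Step 5: x=[5.4442] v=[-1.3970]
Step 6: x=[5.2043] v=[-1.5992]
Step 7: x=[4.9399] v=[-1.7624]
Step 8: x=[4.6575] v=[-1.8826]
Step 9: x=[4.3640] v=[-1.9569]
Step 10: x=[4.0665] v=[-1.9836]
Step 11: x=[3.7722] v=[-1.9619]
Step 12: x=[3.4883] v=[-1.8924]
Step 13: x=[3.2218] v=[-1.7768]
Step 14: x=[2.9791] v=[-1.6178]
Step 15: x=[2.7662] v=[-1.4194]
Step 16: x=[2.5882] v=[-1.1864]
Step 17: x=[2.4495] v=[-0.9245]
Step 18: x=[2.3535] v=[-0.6400]
Step 19: x=[2.3025] v=[-0.3399]
Step 20: x=[2.2978] v=[-0.0316]
Step 21: x=[2.3394] v=[0.2775]
First v>=0 after going negative at step 21, time=3.1500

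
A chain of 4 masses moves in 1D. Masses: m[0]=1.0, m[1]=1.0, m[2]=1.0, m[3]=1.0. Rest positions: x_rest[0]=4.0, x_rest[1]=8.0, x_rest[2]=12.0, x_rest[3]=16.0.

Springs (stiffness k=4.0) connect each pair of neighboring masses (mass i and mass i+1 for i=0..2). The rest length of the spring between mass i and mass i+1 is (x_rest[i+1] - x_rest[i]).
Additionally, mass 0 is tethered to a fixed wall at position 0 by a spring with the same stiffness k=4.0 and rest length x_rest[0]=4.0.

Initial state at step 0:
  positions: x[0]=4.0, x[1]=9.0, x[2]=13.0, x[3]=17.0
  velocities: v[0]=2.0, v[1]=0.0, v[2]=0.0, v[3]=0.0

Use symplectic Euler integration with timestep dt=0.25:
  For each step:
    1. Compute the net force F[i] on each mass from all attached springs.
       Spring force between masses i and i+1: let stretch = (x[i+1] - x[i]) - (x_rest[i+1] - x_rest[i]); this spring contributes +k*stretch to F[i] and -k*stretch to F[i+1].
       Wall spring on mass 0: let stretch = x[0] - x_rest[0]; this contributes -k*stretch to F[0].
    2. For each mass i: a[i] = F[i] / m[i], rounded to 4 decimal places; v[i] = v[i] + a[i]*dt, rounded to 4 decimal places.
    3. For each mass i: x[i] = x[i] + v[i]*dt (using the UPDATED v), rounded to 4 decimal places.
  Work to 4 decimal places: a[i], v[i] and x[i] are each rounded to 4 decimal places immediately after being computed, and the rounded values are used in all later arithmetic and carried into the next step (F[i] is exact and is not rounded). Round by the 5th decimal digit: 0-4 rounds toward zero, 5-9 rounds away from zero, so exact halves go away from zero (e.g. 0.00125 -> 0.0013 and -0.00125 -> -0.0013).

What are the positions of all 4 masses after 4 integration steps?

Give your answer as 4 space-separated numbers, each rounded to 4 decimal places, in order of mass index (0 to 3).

Answer: 4.8907 8.9610 12.6680 16.9219

Derivation:
Step 0: x=[4.0000 9.0000 13.0000 17.0000] v=[2.0000 0.0000 0.0000 0.0000]
Step 1: x=[4.7500 8.7500 13.0000 17.0000] v=[3.0000 -1.0000 0.0000 0.0000]
Step 2: x=[5.3125 8.5625 12.9375 17.0000] v=[2.2500 -0.7500 -0.2500 0.0000]
Step 3: x=[5.3594 8.6563 12.7969 16.9844] v=[0.1875 0.3750 -0.5625 -0.0625]
Step 4: x=[4.8907 8.9610 12.6680 16.9219] v=[-1.8750 1.2187 -0.5156 -0.2500]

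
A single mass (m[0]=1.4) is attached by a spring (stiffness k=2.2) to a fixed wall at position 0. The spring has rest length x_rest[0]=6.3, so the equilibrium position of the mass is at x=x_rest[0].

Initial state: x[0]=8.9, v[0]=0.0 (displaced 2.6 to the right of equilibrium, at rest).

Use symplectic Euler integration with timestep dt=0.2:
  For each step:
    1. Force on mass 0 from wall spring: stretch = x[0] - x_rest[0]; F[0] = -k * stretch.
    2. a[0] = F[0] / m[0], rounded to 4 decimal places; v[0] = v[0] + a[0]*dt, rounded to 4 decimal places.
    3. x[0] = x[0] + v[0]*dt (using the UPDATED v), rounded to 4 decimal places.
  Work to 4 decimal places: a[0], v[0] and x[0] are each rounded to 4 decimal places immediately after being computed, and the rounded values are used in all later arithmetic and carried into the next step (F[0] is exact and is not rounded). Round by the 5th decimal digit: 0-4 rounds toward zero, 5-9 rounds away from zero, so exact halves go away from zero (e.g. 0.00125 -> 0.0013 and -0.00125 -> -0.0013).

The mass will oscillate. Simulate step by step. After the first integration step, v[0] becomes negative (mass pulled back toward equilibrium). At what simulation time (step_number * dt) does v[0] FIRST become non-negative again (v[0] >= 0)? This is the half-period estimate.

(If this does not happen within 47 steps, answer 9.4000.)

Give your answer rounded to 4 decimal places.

Answer: 2.6000

Derivation:
Step 0: x=[8.9000] v=[0.0000]
Step 1: x=[8.7366] v=[-0.8171]
Step 2: x=[8.4200] v=[-1.5829]
Step 3: x=[7.9702] v=[-2.2492]
Step 4: x=[7.4154] v=[-2.7741]
Step 5: x=[6.7905] v=[-3.1247]
Step 6: x=[6.1347] v=[-3.2789]
Step 7: x=[5.4893] v=[-3.2269]
Step 8: x=[4.8949] v=[-2.9721]
Step 9: x=[4.3888] v=[-2.5305]
Step 10: x=[4.0028] v=[-1.9298]
Step 11: x=[3.7612] v=[-1.2078]
Step 12: x=[3.6792] v=[-0.4099]
Step 13: x=[3.7620] v=[0.4138]
First v>=0 after going negative at step 13, time=2.6000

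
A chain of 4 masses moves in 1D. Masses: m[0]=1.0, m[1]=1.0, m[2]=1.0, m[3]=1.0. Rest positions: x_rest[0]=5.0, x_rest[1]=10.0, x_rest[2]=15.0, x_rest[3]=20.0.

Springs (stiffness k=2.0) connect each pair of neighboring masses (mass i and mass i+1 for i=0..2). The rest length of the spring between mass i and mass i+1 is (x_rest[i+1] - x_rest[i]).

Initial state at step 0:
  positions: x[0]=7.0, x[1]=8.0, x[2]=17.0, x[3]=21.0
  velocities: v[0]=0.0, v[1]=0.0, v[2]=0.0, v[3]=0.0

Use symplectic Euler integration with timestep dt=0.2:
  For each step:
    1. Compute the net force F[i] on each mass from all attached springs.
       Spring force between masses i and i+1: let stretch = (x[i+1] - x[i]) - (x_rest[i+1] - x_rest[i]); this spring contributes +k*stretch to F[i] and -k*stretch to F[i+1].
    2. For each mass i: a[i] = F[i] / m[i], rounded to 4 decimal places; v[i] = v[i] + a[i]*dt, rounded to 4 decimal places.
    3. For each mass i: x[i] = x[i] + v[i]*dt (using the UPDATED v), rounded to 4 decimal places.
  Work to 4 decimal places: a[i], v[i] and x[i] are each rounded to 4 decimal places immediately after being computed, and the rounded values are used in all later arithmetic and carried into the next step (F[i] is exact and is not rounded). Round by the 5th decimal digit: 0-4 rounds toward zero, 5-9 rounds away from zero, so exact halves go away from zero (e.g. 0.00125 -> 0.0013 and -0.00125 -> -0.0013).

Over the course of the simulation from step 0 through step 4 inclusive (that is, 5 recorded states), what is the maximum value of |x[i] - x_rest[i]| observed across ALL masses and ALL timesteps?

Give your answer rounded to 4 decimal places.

Step 0: x=[7.0000 8.0000 17.0000 21.0000] v=[0.0000 0.0000 0.0000 0.0000]
Step 1: x=[6.6800 8.6400 16.6000 21.0800] v=[-1.6000 3.2000 -2.0000 0.4000]
Step 2: x=[6.1168 9.7600 15.9216 21.2016] v=[-2.8160 5.6000 -3.3920 0.6080]
Step 3: x=[5.4451 11.0815 15.1727 21.3008] v=[-3.3587 6.6074 -3.7446 0.4960]
Step 4: x=[4.8243 12.2794 14.5867 21.3098] v=[-3.1041 5.9893 -2.9298 0.0448]
Max displacement = 2.2794

Answer: 2.2794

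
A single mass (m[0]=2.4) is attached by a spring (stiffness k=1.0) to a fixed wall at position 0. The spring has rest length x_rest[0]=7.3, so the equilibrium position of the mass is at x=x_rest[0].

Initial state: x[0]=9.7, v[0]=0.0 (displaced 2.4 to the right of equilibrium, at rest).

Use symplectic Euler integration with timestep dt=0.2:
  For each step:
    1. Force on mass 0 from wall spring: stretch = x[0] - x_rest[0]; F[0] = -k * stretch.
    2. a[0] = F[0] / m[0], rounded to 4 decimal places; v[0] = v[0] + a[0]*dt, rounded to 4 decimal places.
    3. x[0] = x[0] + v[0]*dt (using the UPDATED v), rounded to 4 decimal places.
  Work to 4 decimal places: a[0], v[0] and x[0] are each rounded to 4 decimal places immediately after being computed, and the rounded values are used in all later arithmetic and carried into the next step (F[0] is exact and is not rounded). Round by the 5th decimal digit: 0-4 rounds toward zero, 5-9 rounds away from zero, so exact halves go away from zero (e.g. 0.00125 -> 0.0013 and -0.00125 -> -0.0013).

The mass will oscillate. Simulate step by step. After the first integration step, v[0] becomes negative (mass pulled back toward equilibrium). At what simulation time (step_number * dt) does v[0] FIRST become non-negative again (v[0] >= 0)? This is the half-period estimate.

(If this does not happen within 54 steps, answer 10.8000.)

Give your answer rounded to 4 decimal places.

Step 0: x=[9.7000] v=[0.0000]
Step 1: x=[9.6600] v=[-0.2000]
Step 2: x=[9.5807] v=[-0.3967]
Step 3: x=[9.4633] v=[-0.5868]
Step 4: x=[9.3099] v=[-0.7671]
Step 5: x=[9.1230] v=[-0.9346]
Step 6: x=[8.9057] v=[-1.0865]
Step 7: x=[8.6616] v=[-1.2203]
Step 8: x=[8.3948] v=[-1.3338]
Step 9: x=[8.1098] v=[-1.4250]
Step 10: x=[7.8113] v=[-1.4925]
Step 11: x=[7.5043] v=[-1.5351]
Step 12: x=[7.1939] v=[-1.5521]
Step 13: x=[6.8852] v=[-1.5433]
Step 14: x=[6.5835] v=[-1.5087]
Step 15: x=[6.2937] v=[-1.4490]
Step 16: x=[6.0207] v=[-1.3651]
Step 17: x=[5.7690] v=[-1.2585]
Step 18: x=[5.5428] v=[-1.1309]
Step 19: x=[5.3459] v=[-0.9845]
Step 20: x=[5.1816] v=[-0.8217]
Step 21: x=[5.0526] v=[-0.6452]
Step 22: x=[4.9610] v=[-0.4579]
Step 23: x=[4.9084] v=[-0.2630]
Step 24: x=[4.8957] v=[-0.0637]
Step 25: x=[4.9230] v=[0.1367]
First v>=0 after going negative at step 25, time=5.0000

Answer: 5.0000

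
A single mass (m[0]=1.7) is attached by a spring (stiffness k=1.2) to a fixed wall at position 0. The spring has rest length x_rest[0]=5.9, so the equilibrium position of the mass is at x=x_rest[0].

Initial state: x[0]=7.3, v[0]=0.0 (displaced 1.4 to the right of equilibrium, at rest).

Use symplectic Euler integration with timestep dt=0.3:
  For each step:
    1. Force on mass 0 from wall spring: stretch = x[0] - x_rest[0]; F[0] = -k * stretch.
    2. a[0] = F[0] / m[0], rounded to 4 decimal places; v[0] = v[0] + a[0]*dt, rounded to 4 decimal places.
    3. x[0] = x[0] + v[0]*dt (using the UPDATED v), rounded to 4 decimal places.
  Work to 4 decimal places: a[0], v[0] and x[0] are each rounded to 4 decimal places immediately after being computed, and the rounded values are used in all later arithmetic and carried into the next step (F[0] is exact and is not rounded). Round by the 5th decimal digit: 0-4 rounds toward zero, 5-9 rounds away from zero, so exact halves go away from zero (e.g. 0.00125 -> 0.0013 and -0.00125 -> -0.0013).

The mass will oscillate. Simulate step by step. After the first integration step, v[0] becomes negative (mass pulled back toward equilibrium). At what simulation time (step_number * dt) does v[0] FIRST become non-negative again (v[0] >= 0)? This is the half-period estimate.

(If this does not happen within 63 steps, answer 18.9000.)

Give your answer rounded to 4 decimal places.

Step 0: x=[7.3000] v=[0.0000]
Step 1: x=[7.2111] v=[-0.2965]
Step 2: x=[7.0388] v=[-0.5742]
Step 3: x=[6.7942] v=[-0.8154]
Step 4: x=[6.4928] v=[-1.0048]
Step 5: x=[6.1537] v=[-1.1303]
Step 6: x=[5.7985] v=[-1.1840]
Step 7: x=[5.4498] v=[-1.1625]
Step 8: x=[5.1296] v=[-1.0672]
Step 9: x=[4.8584] v=[-0.9041]
Step 10: x=[4.6534] v=[-0.6835]
Step 11: x=[4.5276] v=[-0.4195]
Step 12: x=[4.4889] v=[-0.1289]
Step 13: x=[4.5399] v=[0.1699]
First v>=0 after going negative at step 13, time=3.9000

Answer: 3.9000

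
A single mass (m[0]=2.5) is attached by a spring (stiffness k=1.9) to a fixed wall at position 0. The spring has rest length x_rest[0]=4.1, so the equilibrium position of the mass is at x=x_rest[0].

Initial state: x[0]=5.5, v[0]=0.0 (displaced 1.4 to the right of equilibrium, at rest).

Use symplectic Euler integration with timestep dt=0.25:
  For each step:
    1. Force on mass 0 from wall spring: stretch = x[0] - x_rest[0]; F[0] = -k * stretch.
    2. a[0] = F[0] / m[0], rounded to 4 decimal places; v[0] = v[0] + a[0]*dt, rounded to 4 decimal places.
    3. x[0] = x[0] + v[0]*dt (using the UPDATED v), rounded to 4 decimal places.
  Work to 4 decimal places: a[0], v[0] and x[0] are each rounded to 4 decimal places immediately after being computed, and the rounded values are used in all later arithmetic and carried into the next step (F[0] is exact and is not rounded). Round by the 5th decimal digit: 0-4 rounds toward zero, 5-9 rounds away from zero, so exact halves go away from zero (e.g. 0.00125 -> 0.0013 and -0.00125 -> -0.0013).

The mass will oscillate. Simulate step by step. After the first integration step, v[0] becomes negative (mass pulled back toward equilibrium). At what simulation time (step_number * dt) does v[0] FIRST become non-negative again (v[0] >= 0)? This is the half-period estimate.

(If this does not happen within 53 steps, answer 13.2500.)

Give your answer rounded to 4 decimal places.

Answer: 3.7500

Derivation:
Step 0: x=[5.5000] v=[0.0000]
Step 1: x=[5.4335] v=[-0.2660]
Step 2: x=[5.3037] v=[-0.5194]
Step 3: x=[5.1167] v=[-0.7481]
Step 4: x=[4.8814] v=[-0.9413]
Step 5: x=[4.6090] v=[-1.0898]
Step 6: x=[4.3124] v=[-1.1865]
Step 7: x=[4.0057] v=[-1.2269]
Step 8: x=[3.7035] v=[-1.2090]
Step 9: x=[3.4201] v=[-1.1337]
Step 10: x=[3.1690] v=[-1.0045]
Step 11: x=[2.9621] v=[-0.8276]
Step 12: x=[2.8093] v=[-0.6114]
Step 13: x=[2.7178] v=[-0.3662]
Step 14: x=[2.6919] v=[-0.1036]
Step 15: x=[2.7329] v=[0.1640]
First v>=0 after going negative at step 15, time=3.7500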